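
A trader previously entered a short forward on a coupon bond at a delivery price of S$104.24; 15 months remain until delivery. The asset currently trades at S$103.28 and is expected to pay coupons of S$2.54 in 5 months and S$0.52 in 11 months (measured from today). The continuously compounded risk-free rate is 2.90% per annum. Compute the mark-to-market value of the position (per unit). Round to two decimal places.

PV(remaining coupons) I = 2.54·e^(−0.0290·5/12) + 0.52·e^(−0.0290·11/12) = 3.0159
Current forward F = (S − I)·e^(rT) = (103.28 − 3.0159)·e^(0.0290·15/12) = 100.2641 × 1.036915 = 103.9653
Value (long) = (F − K)·e^(−rT) = (103.9653 − 104.24) × 0.964399 = -0.2649
Short position value = −(long value) = S$0.26

S$0.26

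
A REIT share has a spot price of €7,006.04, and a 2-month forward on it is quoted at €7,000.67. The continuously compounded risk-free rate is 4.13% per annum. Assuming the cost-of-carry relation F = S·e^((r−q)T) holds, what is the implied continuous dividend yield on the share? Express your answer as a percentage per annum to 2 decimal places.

4.59%

From F = S·e^((r−q)T): (r − q) = ln(F/S)/T
ln(7000.67/7006.04) = ln(0.999234) = -0.000766
(r − q) = -0.000766 / (2/12) = -0.004596
q = r − ln(F/S)/T = 0.0413 + 0.004596 = 0.045896
q = 4.59%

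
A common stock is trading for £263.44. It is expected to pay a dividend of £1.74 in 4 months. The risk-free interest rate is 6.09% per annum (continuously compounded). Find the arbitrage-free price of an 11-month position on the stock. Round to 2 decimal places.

£276.76

PV(dividends) I = 1.74·e^(−0.0609·4/12)
I = 1.7050
F = (S − I)·e^(rT) = (263.44 − 1.7050) · e^(0.0609·11/12)
= 261.7350 · e^0.055825 = 261.7350 × 1.057413 = £276.76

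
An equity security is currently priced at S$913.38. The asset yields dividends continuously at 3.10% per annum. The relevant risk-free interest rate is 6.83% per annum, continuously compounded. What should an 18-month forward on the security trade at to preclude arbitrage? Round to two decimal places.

F = S·e^((r − q)T) = 913.38 · e^((0.0683 − 0.0310) × 18/12)
= 913.38 · e^0.055950 = 913.38 × 1.057545
F = S$965.94

S$965.94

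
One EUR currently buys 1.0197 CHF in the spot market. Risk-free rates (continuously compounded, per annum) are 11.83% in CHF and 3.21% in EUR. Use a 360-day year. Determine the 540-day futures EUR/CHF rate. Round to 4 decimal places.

F = S·e^((r_CHF − r_EUR)T) = 1.0197 · e^((0.1183 − 0.0321) × 540/360)
= 1.0197 · e^0.129300 = 1.0197 × 1.138031
F = 1.1605 CHF per EUR

1.1605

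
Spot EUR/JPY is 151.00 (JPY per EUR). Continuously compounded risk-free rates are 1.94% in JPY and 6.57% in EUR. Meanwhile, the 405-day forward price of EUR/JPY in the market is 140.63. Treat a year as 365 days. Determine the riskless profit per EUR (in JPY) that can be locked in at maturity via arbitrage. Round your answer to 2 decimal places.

Fair forward: F* = S·e^(carry·T), with carry = (r_JPY − r_EUR) = 0.0194 − 0.0657 = -0.0463
F* = 151.00 · e^(-0.0463 × 405/365) = 151.00 · e^-0.051374 = 151.00 × 0.949923 = 143.4384
Market 140.63 < fair 143.4384: forward underpriced → reverse cash-and-carry (short spot, go long the forward).
At maturity, profit = |F_mkt − F*| = |140.63 − 143.4384| = 2.81 per EUR (in JPY)

2.81 per EUR (in JPY)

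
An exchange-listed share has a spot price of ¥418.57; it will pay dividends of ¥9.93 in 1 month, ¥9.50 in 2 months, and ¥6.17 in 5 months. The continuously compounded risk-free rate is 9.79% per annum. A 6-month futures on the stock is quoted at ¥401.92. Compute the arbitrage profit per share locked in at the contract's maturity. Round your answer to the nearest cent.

¥11.27 per share

PV(dividends) I = 9.93·e^(−0.0979·1/12) + 9.50·e^(−0.0979·2/12) + 6.17·e^(−0.0979·5/12) = 25.1189
Fair futures F* = (S − I)·e^(rT) = (418.57 − 25.1189)·e^0.048950 = 393.4511 × 1.050168 = 413.1898
Market ¥401.92 < fair 413.1898: forward underpriced → reverse cash-and-carry (short the stock, invest proceeds at r, pay the dividends, go long the forward).
Profit at T = |F_mkt − F*| = |401.92 − 413.1898| = ¥11.27 per share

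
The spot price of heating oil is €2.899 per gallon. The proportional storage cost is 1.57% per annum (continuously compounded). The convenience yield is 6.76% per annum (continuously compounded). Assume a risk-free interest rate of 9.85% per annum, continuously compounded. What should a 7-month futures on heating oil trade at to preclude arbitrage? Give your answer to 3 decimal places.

€2.979 per gallon

Net carry = r + u − y = 0.0985 + 0.0157 − 0.0676 = 0.0466
F = S·e^((r+u−y)T) = 2.899 · e^(0.0466 × 7/12) = 2.899 · e^0.027183
= 2.899 × 1.027556 = €2.979 per gallon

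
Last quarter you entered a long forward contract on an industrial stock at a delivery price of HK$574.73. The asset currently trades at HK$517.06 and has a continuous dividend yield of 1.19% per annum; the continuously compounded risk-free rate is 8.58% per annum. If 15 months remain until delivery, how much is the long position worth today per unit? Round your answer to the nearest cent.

-HK$6.85

Current fair forward for the remaining 15 months: F = S·e^((r − q)·T), (r − q) = 0.0858 − 0.0119 = 0.0739
F = 517.06 · e^(0.0739 × 15/12) = 517.06 × 1.096776 = 567.0990
Value of long forward = (F − K)·e^(−rT) = (567.0990 − 574.73) · e^(−0.0858·15/12)
= -7.6310 × 0.898301 = -6.85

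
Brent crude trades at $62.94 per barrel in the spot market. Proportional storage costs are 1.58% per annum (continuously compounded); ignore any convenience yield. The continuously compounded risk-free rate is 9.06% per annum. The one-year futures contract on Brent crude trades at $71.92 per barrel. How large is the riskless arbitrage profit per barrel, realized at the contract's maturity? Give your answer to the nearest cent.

Fair futures: F* = S·e^(carry·T), with carry = (r + u) = 0.0906 + 0.0158 = 0.1064
F* = 62.94 · e^(0.1064 × 12/12) = 62.94 · e^0.106400 = 62.94 × 1.112267 = $70.0061
Market $71.92 > fair $70.0061: forward overpriced → cash-and-carry (buy spot, short the forward).
At maturity, profit = |F_mkt − F*| = |71.92 − 70.0061| = $1.91 per barrel

$1.91 per barrel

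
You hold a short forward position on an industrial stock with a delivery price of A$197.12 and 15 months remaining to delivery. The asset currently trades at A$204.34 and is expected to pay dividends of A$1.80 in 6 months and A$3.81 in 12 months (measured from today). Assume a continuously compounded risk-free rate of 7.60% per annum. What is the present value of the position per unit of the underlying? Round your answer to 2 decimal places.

-A$19.82

PV(remaining dividends) I = 1.80·e^(−0.0760·6/12) + 3.81·e^(−0.0760·12/12) = 5.2641
Current forward F = (S − I)·e^(rT) = (204.34 − 5.2641)·e^(0.0760·15/12) = 199.0759 × 1.099659 = 218.9156
Value (long) = (F − K)·e^(−rT) = (218.9156 − 197.12) × 0.909373 = 19.8203
Short position value = −(long value) = -A$19.82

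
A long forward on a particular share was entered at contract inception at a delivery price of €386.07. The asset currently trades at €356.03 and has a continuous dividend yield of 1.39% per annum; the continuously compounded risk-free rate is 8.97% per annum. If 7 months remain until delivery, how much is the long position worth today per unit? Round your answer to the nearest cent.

-€13.23

Current fair forward for the remaining 7 months: F = S·e^((r − q)·T), (r − q) = 0.0897 − 0.0139 = 0.0758
F = 356.03 · e^(0.0758 × 7/12) = 356.03 × 1.045209 = 372.1258
Value of long forward = (F − K)·e^(−rT) = (372.1258 − 386.07) · e^(−0.0897·7/12)
= -13.9442 × 0.949020 = -13.23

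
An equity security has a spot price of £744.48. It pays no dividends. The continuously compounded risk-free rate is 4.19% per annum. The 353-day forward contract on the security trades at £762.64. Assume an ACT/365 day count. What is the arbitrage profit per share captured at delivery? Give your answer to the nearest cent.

£12.63 per share

Fair forward: F* = S·e^(carry·T), with carry = r = 0.0419
F* = 744.48 · e^(0.0419 × 353/365) = 744.48 · e^0.040522 = 744.48 × 1.041354 = £775.2672
Market £762.64 < fair £775.2672: forward underpriced → reverse cash-and-carry (short spot, go long the forward).
At maturity, profit = |F_mkt − F*| = |762.64 − 775.2672| = £12.63 per share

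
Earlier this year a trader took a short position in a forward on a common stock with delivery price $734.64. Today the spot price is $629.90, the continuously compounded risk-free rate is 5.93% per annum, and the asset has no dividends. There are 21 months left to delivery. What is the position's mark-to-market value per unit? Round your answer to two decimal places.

Current fair forward for the remaining 21 months: F = S·e^(r·T), r = 0.0593
F = 629.90 · e^(0.0593 × 21/12) = 629.90 × 1.109351 = 698.7802
Value of long forward = (F − K)·e^(−rT) = (698.7802 − 734.64) · e^(−0.0593·21/12)
= -35.8598 × 0.901428 = -32.33
Short position value = −(long value) = $32.33

$32.33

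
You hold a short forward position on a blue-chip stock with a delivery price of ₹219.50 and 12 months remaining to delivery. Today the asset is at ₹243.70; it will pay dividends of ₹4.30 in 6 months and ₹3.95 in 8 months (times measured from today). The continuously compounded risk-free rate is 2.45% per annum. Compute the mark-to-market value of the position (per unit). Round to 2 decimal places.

PV(remaining dividends) I = 4.30·e^(−0.0245·6/12) + 3.95·e^(−0.0245·8/12) = 8.1337
Current forward F = (S − I)·e^(rT) = (243.70 − 8.1337)·e^(0.0245·12/12) = 235.5663 × 1.024803 = 241.4091
Value (long) = (F − K)·e^(−rT) = (241.4091 − 219.50) × 0.975798 = 21.3789
Short position value = −(long value) = -₹21.38

-₹21.38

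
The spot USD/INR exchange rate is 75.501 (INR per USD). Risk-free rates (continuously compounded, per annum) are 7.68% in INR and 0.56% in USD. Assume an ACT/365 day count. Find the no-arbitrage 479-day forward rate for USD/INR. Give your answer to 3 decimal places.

F = S·e^((r_INR − r_USD)T) = 75.501 · e^((0.0768 − 0.0056) × 479/365)
= 75.501 · e^0.093438 = 75.501 × 1.097943
F = 82.896 INR per USD

82.896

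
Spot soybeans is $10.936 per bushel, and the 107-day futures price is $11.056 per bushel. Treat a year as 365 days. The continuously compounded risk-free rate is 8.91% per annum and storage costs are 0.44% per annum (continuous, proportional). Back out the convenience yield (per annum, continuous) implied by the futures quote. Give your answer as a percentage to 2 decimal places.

F = S·e^((r+u−y)T) ⇒ (r+u−y) = ln(F/S)/T
ln(11.056/10.936) = 0.010913; /T ⇒ 0.037227
y = r + u − ln(F/S)/T = 0.0891 + 0.0044 − 0.037227 = 0.056273
y = 5.63%

5.63%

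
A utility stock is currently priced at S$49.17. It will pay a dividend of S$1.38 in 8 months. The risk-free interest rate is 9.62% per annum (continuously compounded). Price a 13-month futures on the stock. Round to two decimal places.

S$53.13

PV(dividends) I = 1.38·e^(−0.0962·8/12)
I = 1.2943
F = (S − I)·e^(rT) = (49.17 − 1.2943) · e^(0.0962·13/12)
= 47.8757 · e^0.104217 = 47.8757 × 1.109841 = S$53.13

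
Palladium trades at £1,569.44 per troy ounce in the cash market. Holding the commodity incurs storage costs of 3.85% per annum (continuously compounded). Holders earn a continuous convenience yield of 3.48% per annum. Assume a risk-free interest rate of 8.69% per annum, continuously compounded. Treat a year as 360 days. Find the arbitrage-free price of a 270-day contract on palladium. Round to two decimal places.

Net carry = r + u − y = 0.0869 + 0.0385 − 0.0348 = 0.0906
F = S·e^((r+u−y)T) = 1569.44 · e^(0.0906 × 270/360) = 1569.44 · e^0.06795000
= 1569.44 × 1.07031179 = £1,679.79 per troy ounce

£1,679.79 per troy ounce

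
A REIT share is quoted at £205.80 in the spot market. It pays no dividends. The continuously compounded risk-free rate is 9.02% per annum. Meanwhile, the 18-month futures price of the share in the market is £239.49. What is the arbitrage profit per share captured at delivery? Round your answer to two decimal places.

Fair futures: F* = S·e^(carry·T), with carry = r = 0.0902
F* = 205.80 · e^(0.0902 × 18/12) = 205.80 · e^0.135300 = 205.80 × 1.144880 = £235.6163
Market £239.49 > fair £235.6163: forward overpriced → cash-and-carry (buy spot, short the forward).
At maturity, profit = |F_mkt − F*| = |239.49 − 235.6163| = £3.87 per share

£3.87 per share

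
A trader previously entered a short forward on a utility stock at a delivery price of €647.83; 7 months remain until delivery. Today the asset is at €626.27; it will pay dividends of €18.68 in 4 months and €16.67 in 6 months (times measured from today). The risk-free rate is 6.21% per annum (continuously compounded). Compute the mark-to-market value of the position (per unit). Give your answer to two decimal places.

PV(remaining dividends) I = 18.68·e^(−0.0621·4/12) + 16.67·e^(−0.0621·6/12) = 34.4576
Current forward F = (S − I)·e^(rT) = (626.27 − 34.4576)·e^(0.0621·7/12) = 591.8124 × 1.036889 = 613.6438
Value (long) = (F − K)·e^(−rT) = (613.6438 − 647.83) × 0.964423 = -32.9700
Short position value = −(long value) = €32.97

€32.97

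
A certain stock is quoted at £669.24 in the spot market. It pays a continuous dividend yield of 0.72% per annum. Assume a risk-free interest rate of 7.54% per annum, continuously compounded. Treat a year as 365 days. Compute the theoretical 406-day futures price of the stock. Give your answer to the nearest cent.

F = S·e^((r − q)T) = 669.24 · e^((0.0754 − 0.0072) × 406/365)
= 669.24 · e^0.075861 = 669.24 × 1.078813
F = £721.98

£721.98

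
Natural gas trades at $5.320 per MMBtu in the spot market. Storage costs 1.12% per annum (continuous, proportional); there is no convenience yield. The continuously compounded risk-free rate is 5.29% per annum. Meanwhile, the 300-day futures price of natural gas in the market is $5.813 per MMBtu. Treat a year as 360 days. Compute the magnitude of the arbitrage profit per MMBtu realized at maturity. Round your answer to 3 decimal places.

Fair futures: F* = S·e^(carry·T), with carry = (r + u) = 0.0529 + 0.0112 = 0.0641
F* = 5.320 · e^(0.0641 × 300/360) = 5.320 · e^0.053417 = 5.320 × 1.054869 = $5.6119
Market $5.813 > fair $5.6119: forward overpriced → cash-and-carry (buy spot, short the forward).
At maturity, profit = |F_mkt − F*| = |5.813 − 5.6119| = $0.201 per MMBtu

$0.201 per MMBtu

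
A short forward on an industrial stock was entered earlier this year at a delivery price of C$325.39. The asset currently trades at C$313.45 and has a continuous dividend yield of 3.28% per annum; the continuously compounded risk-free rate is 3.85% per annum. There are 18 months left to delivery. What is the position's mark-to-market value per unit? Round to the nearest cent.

Current fair forward for the remaining 18 months: F = S·e^((r − q)·T), (r − q) = 0.0385 − 0.0328 = 0.0057
F = 313.45 · e^(0.0057 × 18/12) = 313.45 × 1.008587 = 316.1416
Value of long forward = (F − K)·e^(−rT) = (316.1416 − 325.39) · e^(−0.0385·18/12)
= -9.2484 × 0.943886 = -8.73
Short position value = −(long value) = C$8.73

C$8.73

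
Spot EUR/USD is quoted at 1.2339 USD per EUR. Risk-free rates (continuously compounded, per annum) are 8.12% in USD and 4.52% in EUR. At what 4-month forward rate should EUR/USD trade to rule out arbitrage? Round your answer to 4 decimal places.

1.2488

F = S·e^((r_USD − r_EUR)T) = 1.2339 · e^((0.0812 − 0.0452) × 4/12)
= 1.2339 · e^0.012000 = 1.2339 × 1.012072
F = 1.2488 USD per EUR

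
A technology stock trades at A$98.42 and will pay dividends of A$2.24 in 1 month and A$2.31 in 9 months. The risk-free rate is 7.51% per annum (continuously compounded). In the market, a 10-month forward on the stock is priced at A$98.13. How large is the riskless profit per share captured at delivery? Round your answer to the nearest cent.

A$1.95 per share

PV(dividends) I = 2.24·e^(−0.0751·1/12) + 2.31·e^(−0.0751·9/12) = 4.4095
Fair forward F* = (S − I)·e^(rT) = (98.42 − 4.4095)·e^0.062583 = 94.0105 × 1.064583 = 100.0820
Market A$98.13 < fair 100.0820: forward underpriced → reverse cash-and-carry (short the stock, invest proceeds at r, pay the dividends, go long the forward).
Profit at T = |F_mkt − F*| = |98.13 − 100.0820| = A$1.95 per share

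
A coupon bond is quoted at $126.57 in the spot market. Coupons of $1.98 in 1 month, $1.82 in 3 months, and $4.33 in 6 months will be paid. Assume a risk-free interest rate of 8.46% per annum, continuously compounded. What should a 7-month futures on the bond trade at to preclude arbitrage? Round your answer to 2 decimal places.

$124.67

PV(coupons) I = 1.98·e^(−0.0846·1/12) + 1.82·e^(−0.0846·3/12) + 4.33·e^(−0.0846·6/12)
I = 1.9661 + 1.7819 + 4.1507 = 7.8987
F = (S − I)·e^(rT) = (126.57 − 7.8987) · e^(0.0846·7/12)
= 118.6713 · e^0.049350 = 118.6713 × 1.050588 = $124.67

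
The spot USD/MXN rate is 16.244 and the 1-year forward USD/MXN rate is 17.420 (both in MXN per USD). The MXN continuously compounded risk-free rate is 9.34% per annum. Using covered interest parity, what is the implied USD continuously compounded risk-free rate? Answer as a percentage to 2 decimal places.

F = S·e^((r_MXN − r_USD)T) ⇒ r_USD = r_MXN − ln(F/S)/T
ln(17.420/16.244) = 0.069895; /(1) = 0.069895
r_USD = 0.0934 − 0.069895 = 0.023505
r_USD = 2.35%

2.35%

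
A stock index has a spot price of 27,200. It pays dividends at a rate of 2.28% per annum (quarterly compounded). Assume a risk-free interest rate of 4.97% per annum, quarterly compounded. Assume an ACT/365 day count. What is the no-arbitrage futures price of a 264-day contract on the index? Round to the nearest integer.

F = S · (1+r/4)^(4T) / (1+q/4)^(4T)
= 27200 × 1.036372 / 1.016580 = 27200 × 1.019469
F = 27,730

27,730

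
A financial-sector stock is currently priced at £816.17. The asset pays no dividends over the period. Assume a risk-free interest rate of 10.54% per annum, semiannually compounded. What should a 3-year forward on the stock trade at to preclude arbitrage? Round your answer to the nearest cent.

£1,110.73

F = S · (1+r/2)^(2T)
= 816.17 × 1.360905
F = £1,110.73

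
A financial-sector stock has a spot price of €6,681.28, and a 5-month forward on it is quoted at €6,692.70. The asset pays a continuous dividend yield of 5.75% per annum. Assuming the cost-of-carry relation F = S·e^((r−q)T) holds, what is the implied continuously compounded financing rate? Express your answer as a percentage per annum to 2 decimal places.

6.16%

From F = S·e^((r−q)T): (r − q) = ln(F/S)/T
ln(6692.70/6681.28) = ln(1.001709) = 0.001708
(r − q) = 0.001708 / (5/12) = 0.004099
r = ln(F/S)/T + q = 0.004099 + 0.0575 = 0.061599
r = 6.16%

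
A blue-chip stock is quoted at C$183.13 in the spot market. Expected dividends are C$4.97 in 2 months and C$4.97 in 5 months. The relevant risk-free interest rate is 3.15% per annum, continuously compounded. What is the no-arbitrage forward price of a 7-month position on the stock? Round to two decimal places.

PV(dividends) I = 4.97·e^(−0.0315·2/12) + 4.97·e^(−0.0315·5/12)
I = 4.9440 + 4.9052 = 9.8492
F = (S − I)·e^(rT) = (183.13 − 9.8492) · e^(0.0315·7/12)
= 173.2808 · e^0.018375 = 173.2808 × 1.018545 = C$176.49

C$176.49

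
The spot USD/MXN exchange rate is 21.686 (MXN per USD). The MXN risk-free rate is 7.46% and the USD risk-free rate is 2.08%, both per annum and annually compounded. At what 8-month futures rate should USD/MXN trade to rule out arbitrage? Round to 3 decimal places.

By covered interest parity, F = S · (1+r_MXN)^T / (1+r_USD)^T
= 21.686 × 1.049135 / 1.013819 = 21.686 × 1.034835
F = 22.441 MXN per USD

22.441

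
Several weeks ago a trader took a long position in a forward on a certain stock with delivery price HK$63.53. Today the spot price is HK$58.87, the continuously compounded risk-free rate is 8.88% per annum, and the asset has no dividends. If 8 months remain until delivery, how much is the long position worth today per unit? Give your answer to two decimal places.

Current fair forward for the remaining 8 months: F = S·e^(r·T), r = 0.0888
F = 58.87 · e^(0.0888 × 8/12) = 58.87 × 1.060987 = 62.4603
Value of long forward = (F − K)·e^(−rT) = (62.4603 − 63.53) · e^(−0.0888·8/12)
= -1.0697 × 0.942518 = -1.01

-HK$1.01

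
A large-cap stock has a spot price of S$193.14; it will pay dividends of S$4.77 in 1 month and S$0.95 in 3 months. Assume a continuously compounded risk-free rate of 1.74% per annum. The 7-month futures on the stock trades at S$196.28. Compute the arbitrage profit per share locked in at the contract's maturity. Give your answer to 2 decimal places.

PV(dividends) I = 4.77·e^(−0.0174·1/12) + 0.95·e^(−0.0174·3/12) = 5.7090
Fair futures F* = (S − I)·e^(rT) = (193.14 − 5.7090)·e^0.010150 = 187.4310 × 1.010202 = 189.3432
Market S$196.28 > fair 189.3432: forward overpriced → cash-and-carry (borrow at r, buy the stock and collect the dividends, short the forward).
Profit at T = |F_mkt − F*| = |196.28 − 189.3432| = S$6.94 per share

S$6.94 per share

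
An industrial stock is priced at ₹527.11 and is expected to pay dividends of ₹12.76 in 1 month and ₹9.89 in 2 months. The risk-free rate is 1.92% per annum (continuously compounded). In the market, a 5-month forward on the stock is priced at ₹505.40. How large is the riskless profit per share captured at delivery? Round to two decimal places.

PV(dividends) I = 12.76·e^(−0.0192·1/12) + 9.89·e^(−0.0192·2/12) = 22.5980
Fair forward F* = (S − I)·e^(rT) = (527.11 − 22.5980)·e^0.008000 = 504.5120 × 1.008032 = 508.5642
Market ₹505.40 < fair 508.5642: forward underpriced → reverse cash-and-carry (short the stock, invest proceeds at r, pay the dividends, go long the forward).
Profit at T = |F_mkt − F*| = |505.40 − 508.5642| = ₹3.16 per share

₹3.16 per share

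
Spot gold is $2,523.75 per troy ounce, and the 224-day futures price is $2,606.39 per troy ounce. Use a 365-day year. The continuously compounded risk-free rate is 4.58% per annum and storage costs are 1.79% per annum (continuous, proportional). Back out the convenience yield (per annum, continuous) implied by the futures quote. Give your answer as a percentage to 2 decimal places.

F = S·e^((r+u−y)T) ⇒ (r+u−y) = ln(F/S)/T
ln(2606.39/2523.75) = 0.032220; /T ⇒ 0.052501
y = r + u − ln(F/S)/T = 0.0458 + 0.0179 − 0.052501 = 0.011199
y = 1.12%

1.12%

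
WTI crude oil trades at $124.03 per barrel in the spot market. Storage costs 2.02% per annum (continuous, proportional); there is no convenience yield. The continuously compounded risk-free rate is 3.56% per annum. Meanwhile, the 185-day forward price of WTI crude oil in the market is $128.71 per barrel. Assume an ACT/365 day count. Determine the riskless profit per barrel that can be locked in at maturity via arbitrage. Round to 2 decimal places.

Fair forward: F* = S·e^(carry·T), with carry = (r + u) = 0.0356 + 0.0202 = 0.0558
F* = 124.03 · e^(0.0558 × 185/365) = 124.03 · e^0.028282 = 124.03 × 1.028686 = $127.5879
Market $128.71 > fair $127.5879: forward overpriced → cash-and-carry (buy spot, short the forward).
At maturity, profit = |F_mkt − F*| = |128.71 − 127.5879| = $1.12 per barrel

$1.12 per barrel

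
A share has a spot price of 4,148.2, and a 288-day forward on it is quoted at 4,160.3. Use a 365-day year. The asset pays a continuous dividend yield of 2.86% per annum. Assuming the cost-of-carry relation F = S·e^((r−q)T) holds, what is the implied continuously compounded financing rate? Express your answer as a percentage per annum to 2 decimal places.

From F = S·e^((r−q)T): (r − q) = ln(F/S)/T
ln(4160.3/4148.2) = ln(1.002917) = 0.002913
(r − q) = 0.002913 / (288/365) = 0.003692
r = ln(F/S)/T + q = 0.003692 + 0.0286 = 0.032292
r = 3.23%

3.23%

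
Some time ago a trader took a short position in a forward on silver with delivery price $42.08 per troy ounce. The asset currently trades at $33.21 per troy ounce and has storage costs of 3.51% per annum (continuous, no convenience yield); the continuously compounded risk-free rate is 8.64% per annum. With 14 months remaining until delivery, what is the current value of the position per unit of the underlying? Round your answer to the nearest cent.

Current fair forward for the remaining 14 months: F = S·e^((r + u)·T), (r + u) = 0.0864 + 0.0351 = 0.1215
F = 33.21 · e^(0.1215 × 14/12) = 33.21 × 1.152289 = 38.2675
Value of long forward = (F − K)·e^(−rT) = (38.2675 − 42.08) · e^(−0.0864·14/12)
= -3.8125 × 0.904114 = -3.45
Short position value = −(long value) = $3.45

$3.45 per troy ounce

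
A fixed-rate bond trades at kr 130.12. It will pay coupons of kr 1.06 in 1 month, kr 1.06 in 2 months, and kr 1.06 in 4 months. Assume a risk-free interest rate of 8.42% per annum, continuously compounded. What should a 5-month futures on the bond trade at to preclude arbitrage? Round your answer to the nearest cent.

PV(coupons) I = 1.06·e^(−0.0842·1/12) + 1.06·e^(−0.0842·2/12) + 1.06·e^(−0.0842·4/12)
I = 1.0526 + 1.0452 + 1.0307 = 3.1285
F = (S − I)·e^(rT) = (130.12 − 3.1285) · e^(0.0842·5/12)
= 126.9915 · e^0.035083 = 126.9915 × 1.035706 = kr 131.53

kr 131.53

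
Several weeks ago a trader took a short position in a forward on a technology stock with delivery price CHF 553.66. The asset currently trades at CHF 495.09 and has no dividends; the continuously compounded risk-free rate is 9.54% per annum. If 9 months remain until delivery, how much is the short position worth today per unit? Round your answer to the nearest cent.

CHF 20.34

Current fair forward for the remaining 9 months: F = S·e^(r·T), r = 0.0954
F = 495.09 · e^(0.0954 × 9/12) = 495.09 × 1.074172 = 531.8118
Value of long forward = (F − K)·e^(−rT) = (531.8118 − 553.66) · e^(−0.0954·9/12)
= -21.8482 × 0.930950 = -20.34
Short position value = −(long value) = CHF 20.34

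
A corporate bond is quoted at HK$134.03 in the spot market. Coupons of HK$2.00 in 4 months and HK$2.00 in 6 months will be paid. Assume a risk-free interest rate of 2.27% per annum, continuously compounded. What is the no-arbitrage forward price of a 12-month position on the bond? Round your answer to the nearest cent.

HK$133.05

PV(coupons) I = 2.00·e^(−0.0227·4/12) + 2.00·e^(−0.0227·6/12)
I = 1.9849 + 1.9774 = 3.9623
F = (S − I)·e^(rT) = (134.03 − 3.9623) · e^(0.0227·12/12)
= 130.0677 · e^0.022700 = 130.0677 × 1.022960 = HK$133.05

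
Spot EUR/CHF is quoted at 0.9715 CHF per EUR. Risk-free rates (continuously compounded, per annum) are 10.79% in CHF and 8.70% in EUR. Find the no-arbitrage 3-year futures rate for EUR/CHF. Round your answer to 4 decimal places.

1.0344

F = S·e^((r_CHF − r_EUR)T) = 0.9715 · e^((0.1079 − 0.0870) × 3)
= 0.9715 · e^0.062700 = 0.9715 × 1.064707
F = 1.0344 CHF per EUR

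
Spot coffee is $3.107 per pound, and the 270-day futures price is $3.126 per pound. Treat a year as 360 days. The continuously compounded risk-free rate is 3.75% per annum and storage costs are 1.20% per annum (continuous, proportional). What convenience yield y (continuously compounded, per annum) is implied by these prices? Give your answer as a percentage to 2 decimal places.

4.14%

F = S·e^((r+u−y)T) ⇒ (r+u−y) = ln(F/S)/T
ln(3.126/3.107) = 0.006097; /T ⇒ 0.008129
y = r + u − ln(F/S)/T = 0.0375 + 0.0120 − 0.008129 = 0.041371
y = 4.14%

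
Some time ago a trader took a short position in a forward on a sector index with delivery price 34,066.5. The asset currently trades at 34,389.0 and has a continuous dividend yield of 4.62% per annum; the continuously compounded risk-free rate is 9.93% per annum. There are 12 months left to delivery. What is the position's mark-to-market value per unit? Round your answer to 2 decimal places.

Current fair forward for the remaining 12 months: F = S·e^((r − q)·T), (r − q) = 0.0993 − 0.0462 = 0.0531
F = 34389.0 · e^(0.0531 × 12/12) = 34389.0 × 1.05453509 = 36264.4072
Value of long forward = (F − K)·e^(−rT) = (36264.4072 − 34066.5) · e^(−0.0993·12/12)
= 2197.9072 × 0.90547103 = 1990.14
Short position value = −(long value) = -1990.14

-1990.14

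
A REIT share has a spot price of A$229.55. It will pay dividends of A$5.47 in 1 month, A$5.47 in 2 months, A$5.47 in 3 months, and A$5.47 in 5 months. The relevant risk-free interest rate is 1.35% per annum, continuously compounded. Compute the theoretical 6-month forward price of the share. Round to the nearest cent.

PV(dividends) I = 5.47·e^(−0.0135·1/12) + 5.47·e^(−0.0135·2/12) + 5.47·e^(−0.0135·3/12) + 5.47·e^(−0.0135·5/12)
I = 5.4638 + 5.4577 + 5.4516 + 5.4393 = 21.8124
F = (S − I)·e^(rT) = (229.55 − 21.8124) · e^(0.0135·6/12)
= 207.7376 · e^0.006750 = 207.7376 × 1.006773 = A$209.14

A$209.14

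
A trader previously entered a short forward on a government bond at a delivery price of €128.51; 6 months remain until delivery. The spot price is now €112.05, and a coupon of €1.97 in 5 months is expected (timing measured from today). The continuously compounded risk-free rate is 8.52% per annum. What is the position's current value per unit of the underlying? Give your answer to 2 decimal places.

PV(remaining coupons) I = 1.97·e^(−0.0852·5/12) = 1.9013
Current forward F = (S − I)·e^(rT) = (112.05 − 1.9013)·e^(0.0852·6/12) = 110.1487 × 1.043520 = 114.9424
Value (long) = (F − K)·e^(−rT) = (114.9424 − 128.51) × 0.958295 = -13.0018
Short position value = −(long value) = €13.00

€13.00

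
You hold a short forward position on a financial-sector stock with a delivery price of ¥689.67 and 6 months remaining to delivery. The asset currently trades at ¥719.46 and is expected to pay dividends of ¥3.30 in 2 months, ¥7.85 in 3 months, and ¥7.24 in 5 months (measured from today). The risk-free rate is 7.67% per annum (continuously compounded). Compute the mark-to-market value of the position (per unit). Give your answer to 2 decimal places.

-¥37.77

PV(remaining dividends) I = 3.30·e^(−0.0767·2/12) + 7.85·e^(−0.0767·3/12) + 7.24·e^(−0.0767·5/12) = 17.9713
Current forward F = (S − I)·e^(rT) = (719.46 − 17.9713)·e^(0.0767·6/12) = 701.4887 × 1.039095 = 728.9134
Value (long) = (F − K)·e^(−rT) = (728.9134 − 689.67) × 0.962376 = 37.7669
Short position value = −(long value) = -¥37.77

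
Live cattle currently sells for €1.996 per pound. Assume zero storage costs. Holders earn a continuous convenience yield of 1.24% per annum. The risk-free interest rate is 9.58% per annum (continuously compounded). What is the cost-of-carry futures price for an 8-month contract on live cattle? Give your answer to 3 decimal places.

Net carry = r + u − y = 0.0958 + 0.0000 − 0.0124 = 0.0834
F = S·e^((r+u−y)T) = 1.996 · e^(0.0834 × 8/12) = 1.996 · e^0.055600
= 1.996 × 1.057175 = €2.110 per pound

€2.110 per pound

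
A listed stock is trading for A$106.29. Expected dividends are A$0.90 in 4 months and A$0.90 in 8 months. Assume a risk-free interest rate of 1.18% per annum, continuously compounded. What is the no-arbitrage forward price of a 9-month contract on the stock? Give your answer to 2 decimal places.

PV(dividends) I = 0.90·e^(−0.0118·4/12) + 0.90·e^(−0.0118·8/12)
I = 0.8965 + 0.8929 = 1.7894
F = (S − I)·e^(rT) = (106.29 − 1.7894) · e^(0.0118·9/12)
= 104.5006 · e^0.008850 = 104.5006 × 1.008889 = A$105.43

A$105.43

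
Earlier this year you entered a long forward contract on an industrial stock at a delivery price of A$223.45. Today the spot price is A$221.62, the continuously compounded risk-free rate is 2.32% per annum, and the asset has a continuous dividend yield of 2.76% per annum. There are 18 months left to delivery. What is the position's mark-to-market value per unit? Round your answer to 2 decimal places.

Current fair forward for the remaining 18 months: F = S·e^((r − q)·T), (r − q) = 0.0232 − 0.0276 = -0.0044
F = 221.62 · e^(-0.0044 × 18/12) = 221.62 × 0.993422 = 220.1622
Value of long forward = (F − K)·e^(−rT) = (220.1622 − 223.45) · e^(−0.0232·18/12)
= -3.2878 × 0.965799 = -3.18

-A$3.18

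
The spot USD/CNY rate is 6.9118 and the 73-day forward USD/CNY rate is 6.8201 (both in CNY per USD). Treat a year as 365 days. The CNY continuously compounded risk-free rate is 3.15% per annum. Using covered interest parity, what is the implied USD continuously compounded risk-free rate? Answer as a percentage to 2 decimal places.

F = S·e^((r_CNY − r_USD)T) ⇒ r_USD = r_CNY − ln(F/S)/T
ln(6.8201/6.9118) = -0.013356; /(73/365) = -0.066780
r_USD = 0.0315 + 0.066780 = 0.098280
r_USD = 9.83%

9.83%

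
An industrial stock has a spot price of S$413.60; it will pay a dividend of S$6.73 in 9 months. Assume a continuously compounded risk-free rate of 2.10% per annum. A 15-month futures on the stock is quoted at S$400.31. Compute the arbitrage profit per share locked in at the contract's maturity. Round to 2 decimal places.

PV(dividends) I = 6.73·e^(−0.0210·9/12) = 6.6248
Fair futures F* = (S − I)·e^(rT) = (413.60 − 6.6248)·e^0.026250 = 406.9752 × 1.026598 = 417.7999
Market S$400.31 < fair 417.7999: forward underpriced → reverse cash-and-carry (short the stock, invest proceeds at r, pay the dividends, go long the forward).
Profit at T = |F_mkt − F*| = |400.31 − 417.7999| = S$17.49 per share

S$17.49 per share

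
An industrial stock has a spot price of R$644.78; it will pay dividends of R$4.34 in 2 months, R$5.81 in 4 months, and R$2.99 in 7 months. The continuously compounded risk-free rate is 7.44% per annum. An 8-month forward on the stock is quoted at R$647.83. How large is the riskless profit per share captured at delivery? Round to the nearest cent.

R$16.27 per share

PV(dividends) I = 4.34·e^(−0.0744·2/12) + 5.81·e^(−0.0744·4/12) + 2.99·e^(−0.0744·7/12) = 12.8172
Fair forward F* = (S − I)·e^(rT) = (644.78 − 12.8172)·e^0.049600 = 631.9628 × 1.050851 = 664.0987
Market R$647.83 < fair 664.0987: forward underpriced → reverse cash-and-carry (short the stock, invest proceeds at r, pay the dividends, go long the forward).
Profit at T = |F_mkt − F*| = |647.83 − 664.0987| = R$16.27 per share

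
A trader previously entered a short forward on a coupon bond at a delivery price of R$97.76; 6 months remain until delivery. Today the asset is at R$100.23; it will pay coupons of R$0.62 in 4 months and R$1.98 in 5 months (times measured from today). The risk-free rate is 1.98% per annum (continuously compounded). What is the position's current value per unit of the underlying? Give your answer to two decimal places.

-R$0.85

PV(remaining coupons) I = 0.62·e^(−0.0198·4/12) + 1.98·e^(−0.0198·5/12) = 2.5797
Current forward F = (S − I)·e^(rT) = (100.23 − 2.5797)·e^(0.0198·6/12) = 97.6503 × 1.009949 = 98.6218
Value (long) = (F − K)·e^(−rT) = (98.6218 − 97.76) × 0.990149 = 0.8533
Short position value = −(long value) = -R$0.85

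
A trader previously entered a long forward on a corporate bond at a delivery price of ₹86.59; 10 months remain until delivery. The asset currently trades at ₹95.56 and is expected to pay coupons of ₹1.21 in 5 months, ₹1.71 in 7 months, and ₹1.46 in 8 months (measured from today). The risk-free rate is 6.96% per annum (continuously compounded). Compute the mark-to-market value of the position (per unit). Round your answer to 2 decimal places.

₹9.64

PV(remaining coupons) I = 1.21·e^(−0.0696·5/12) + 1.71·e^(−0.0696·7/12) + 1.46·e^(−0.0696·8/12) = 4.2112
Current forward F = (S − I)·e^(rT) = (95.56 − 4.2112)·e^(0.0696·10/12) = 91.3488 × 1.059715 = 96.8037
Value (long) = (F − K)·e^(−rT) = (96.8037 − 86.59) × 0.943650 = 9.6382
Value = ₹9.64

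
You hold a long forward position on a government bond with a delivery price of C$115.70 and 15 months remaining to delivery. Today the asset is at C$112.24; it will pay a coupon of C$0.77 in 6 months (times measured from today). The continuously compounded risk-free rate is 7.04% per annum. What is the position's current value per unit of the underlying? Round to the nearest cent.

C$5.54

PV(remaining coupons) I = 0.77·e^(−0.0704·6/12) = 0.7434
Current forward F = (S − I)·e^(rT) = (112.24 − 0.7434)·e^(0.0704·15/12) = 111.4966 × 1.091988 = 121.7529
Value (long) = (F − K)·e^(−rT) = (121.7529 − 115.70) × 0.915761 = 5.5430
Value = C$5.54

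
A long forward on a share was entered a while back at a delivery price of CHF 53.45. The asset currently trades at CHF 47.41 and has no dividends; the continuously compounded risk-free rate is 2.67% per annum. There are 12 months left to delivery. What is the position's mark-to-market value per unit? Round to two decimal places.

Current fair forward for the remaining 12 months: F = S·e^(r·T), r = 0.0267
F = 47.41 · e^(0.0267 × 12/12) = 47.41 × 1.027060 = 48.6929
Value of long forward = (F − K)·e^(−rT) = (48.6929 − 53.45) · e^(−0.0267·12/12)
= -4.7571 × 0.973653 = -4.63

-CHF 4.63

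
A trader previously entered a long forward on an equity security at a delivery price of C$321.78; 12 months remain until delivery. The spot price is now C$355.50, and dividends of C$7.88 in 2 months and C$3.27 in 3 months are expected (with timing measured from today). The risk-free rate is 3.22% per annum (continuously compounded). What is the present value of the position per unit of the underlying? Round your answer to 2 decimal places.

PV(remaining dividends) I = 7.88·e^(−0.0322·2/12) + 3.27·e^(−0.0322·3/12) = 11.0816
Current forward F = (S − I)·e^(rT) = (355.50 − 11.0816)·e^(0.0322·12/12) = 344.4184 × 1.032724 = 355.6891
Value (long) = (F − K)·e^(−rT) = (355.6891 − 321.78) × 0.968313 = 32.8346
Value = C$32.83

C$32.83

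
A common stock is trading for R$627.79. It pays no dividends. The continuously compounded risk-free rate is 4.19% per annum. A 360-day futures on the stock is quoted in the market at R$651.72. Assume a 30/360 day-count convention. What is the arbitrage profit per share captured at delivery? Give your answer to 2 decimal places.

Fair futures: F* = S·e^(carry·T), with carry = r = 0.0419
F* = 627.79 · e^(0.0419 × 360/360) = 627.79 · e^0.041900 = 627.79 × 1.042790 = R$654.6531
Market R$651.72 < fair R$654.6531: forward underpriced → reverse cash-and-carry (short spot, go long the forward).
At maturity, profit = |F_mkt − F*| = |651.72 − 654.6531| = R$2.93 per share

R$2.93 per share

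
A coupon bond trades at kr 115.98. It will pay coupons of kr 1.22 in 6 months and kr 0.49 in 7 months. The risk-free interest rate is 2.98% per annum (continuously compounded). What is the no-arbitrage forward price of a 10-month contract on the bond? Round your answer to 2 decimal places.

kr 117.17

PV(coupons) I = 1.22·e^(−0.0298·6/12) + 0.49·e^(−0.0298·7/12)
I = 1.2020 + 0.4816 = 1.6836
F = (S − I)·e^(rT) = (115.98 − 1.6836) · e^(0.0298·10/12)
= 114.2964 · e^0.024833 = 114.2964 × 1.025144 = kr 117.17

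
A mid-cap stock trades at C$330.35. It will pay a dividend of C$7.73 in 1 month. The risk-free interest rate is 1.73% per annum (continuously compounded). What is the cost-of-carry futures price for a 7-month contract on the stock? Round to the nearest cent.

PV(dividends) I = 7.73·e^(−0.0173·1/12)
I = 7.7189
F = (S − I)·e^(rT) = (330.35 − 7.7189) · e^(0.0173·7/12)
= 322.6311 · e^0.010092 = 322.6311 × 1.010143 = C$325.90

C$325.90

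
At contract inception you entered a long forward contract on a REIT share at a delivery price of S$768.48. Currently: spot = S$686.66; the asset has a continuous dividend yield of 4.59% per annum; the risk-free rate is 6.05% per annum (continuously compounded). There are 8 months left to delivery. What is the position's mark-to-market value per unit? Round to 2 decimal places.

Current fair forward for the remaining 8 months: F = S·e^((r − q)·T), (r − q) = 0.0605 − 0.0459 = 0.0146
F = 686.66 · e^(0.0146 × 8/12) = 686.66 × 1.009781 = 693.3762
Value of long forward = (F − K)·e^(−rT) = (693.3762 − 768.48) · e^(−0.0605·8/12)
= -75.1038 × 0.960469 = -72.13

-S$72.13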